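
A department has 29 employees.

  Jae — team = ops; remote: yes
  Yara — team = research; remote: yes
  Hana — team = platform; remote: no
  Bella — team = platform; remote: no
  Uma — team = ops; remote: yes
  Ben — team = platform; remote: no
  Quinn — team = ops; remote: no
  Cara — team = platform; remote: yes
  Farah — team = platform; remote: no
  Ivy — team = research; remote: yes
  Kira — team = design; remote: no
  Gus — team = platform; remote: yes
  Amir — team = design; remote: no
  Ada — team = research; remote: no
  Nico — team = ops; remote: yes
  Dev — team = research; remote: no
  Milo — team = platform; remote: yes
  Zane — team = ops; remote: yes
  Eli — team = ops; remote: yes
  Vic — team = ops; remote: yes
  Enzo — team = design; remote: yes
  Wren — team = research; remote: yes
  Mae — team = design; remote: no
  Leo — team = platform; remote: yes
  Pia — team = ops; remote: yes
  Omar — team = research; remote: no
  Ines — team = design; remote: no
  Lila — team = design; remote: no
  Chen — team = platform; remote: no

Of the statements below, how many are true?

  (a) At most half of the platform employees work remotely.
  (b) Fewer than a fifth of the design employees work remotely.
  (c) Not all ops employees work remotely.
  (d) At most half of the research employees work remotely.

(a) platform: |A| = 9, |A ∩ B| = 4; needs |A ∩ B| ≤ |A ∖ B| — true.
(b) design: |A| = 6, |A ∩ B| = 1; needs |A ∩ B| / |A| < 1/5 — true.
(c) ops: |A| = 8, |A ∩ B| = 7; needs A ⊄ B (|A ∖ B| ≥ 1) — true.
(d) research: |A| = 6, |A ∩ B| = 3; needs |A ∩ B| ≤ |A ∖ B| — true.

4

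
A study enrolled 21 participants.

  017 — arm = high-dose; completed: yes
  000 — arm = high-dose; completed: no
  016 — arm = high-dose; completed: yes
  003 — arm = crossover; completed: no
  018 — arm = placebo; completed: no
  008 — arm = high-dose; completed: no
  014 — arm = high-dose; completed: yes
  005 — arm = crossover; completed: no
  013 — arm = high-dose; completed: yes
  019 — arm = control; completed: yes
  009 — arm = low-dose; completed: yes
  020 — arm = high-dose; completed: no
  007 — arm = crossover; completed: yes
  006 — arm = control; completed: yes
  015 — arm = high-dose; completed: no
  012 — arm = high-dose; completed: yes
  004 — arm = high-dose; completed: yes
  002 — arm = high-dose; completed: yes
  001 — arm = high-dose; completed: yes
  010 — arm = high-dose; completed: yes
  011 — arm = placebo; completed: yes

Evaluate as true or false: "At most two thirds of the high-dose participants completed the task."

False

Truth condition: |A ∩ B| / |A| ≤ 2/3.
A (the restrictor) = {017, 000, 016, 008, 014, 013, 020, 015, 012, 004, 002, 001, 010}, |A| = 13.
A ∩ B = {017, 016, 014, 013, 012, 004, 002, 001, 010}, so |A ∩ B| = 9.
A ∖ B = {000, 008, 020, 015}, so |A ∖ B| = 4.
|A ∩ B|/|A| = 9/13, so the statement is false.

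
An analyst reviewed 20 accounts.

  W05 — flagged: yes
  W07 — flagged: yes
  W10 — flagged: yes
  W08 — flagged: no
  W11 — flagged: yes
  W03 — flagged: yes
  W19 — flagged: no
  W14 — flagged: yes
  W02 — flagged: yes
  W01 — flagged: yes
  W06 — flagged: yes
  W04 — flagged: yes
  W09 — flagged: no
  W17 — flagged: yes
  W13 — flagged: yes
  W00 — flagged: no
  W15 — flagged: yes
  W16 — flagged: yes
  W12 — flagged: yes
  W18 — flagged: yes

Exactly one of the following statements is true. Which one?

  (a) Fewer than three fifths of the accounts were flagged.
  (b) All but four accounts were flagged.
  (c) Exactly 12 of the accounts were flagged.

(b)

|A| = 20, |A ∩ B| = 16, |A ∖ B| = 4.
(a) requires |A ∩ B| / |A| < 3/5: false.
(b) requires |A ∖ B| = 4: true.
(c) requires |A ∩ B| = 12: false.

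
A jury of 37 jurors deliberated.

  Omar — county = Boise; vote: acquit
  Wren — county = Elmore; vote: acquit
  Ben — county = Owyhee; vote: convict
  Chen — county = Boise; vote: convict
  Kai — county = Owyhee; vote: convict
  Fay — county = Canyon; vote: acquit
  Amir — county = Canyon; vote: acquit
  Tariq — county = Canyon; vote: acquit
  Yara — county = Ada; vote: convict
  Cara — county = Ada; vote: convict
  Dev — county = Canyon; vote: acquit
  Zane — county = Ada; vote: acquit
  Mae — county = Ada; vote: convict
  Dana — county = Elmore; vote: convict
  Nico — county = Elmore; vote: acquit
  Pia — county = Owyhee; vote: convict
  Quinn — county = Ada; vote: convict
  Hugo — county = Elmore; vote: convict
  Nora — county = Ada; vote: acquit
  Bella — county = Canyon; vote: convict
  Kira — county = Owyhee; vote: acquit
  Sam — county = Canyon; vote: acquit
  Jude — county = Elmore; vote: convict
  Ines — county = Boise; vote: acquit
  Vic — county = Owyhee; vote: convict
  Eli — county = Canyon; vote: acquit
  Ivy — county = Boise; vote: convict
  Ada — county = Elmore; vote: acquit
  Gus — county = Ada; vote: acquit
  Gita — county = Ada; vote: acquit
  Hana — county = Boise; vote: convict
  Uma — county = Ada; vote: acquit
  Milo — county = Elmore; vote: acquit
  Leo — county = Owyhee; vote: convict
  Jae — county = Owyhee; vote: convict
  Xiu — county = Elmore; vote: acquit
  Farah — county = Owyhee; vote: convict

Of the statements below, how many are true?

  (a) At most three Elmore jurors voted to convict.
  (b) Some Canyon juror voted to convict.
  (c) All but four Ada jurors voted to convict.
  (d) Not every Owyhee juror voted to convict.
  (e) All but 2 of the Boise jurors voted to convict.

(a) Elmore: |A| = 8, |A ∩ B| = 3; needs |A ∩ B| ≤ 3 — true.
(b) Canyon: |A| = 7, |A ∩ B| = 1; needs A ∩ B ≠ ∅ (|A ∩ B| ≥ 1) — true.
(c) Ada: |A| = 9, |A ∩ B| = 4; needs |A ∖ B| = 4 — false.
(d) Owyhee: |A| = 8, |A ∩ B| = 7; needs A ⊄ B (|A ∖ B| ≥ 1) — true.
(e) Boise: |A| = 5, |A ∩ B| = 3; needs |A ∖ B| = 2 — true.

4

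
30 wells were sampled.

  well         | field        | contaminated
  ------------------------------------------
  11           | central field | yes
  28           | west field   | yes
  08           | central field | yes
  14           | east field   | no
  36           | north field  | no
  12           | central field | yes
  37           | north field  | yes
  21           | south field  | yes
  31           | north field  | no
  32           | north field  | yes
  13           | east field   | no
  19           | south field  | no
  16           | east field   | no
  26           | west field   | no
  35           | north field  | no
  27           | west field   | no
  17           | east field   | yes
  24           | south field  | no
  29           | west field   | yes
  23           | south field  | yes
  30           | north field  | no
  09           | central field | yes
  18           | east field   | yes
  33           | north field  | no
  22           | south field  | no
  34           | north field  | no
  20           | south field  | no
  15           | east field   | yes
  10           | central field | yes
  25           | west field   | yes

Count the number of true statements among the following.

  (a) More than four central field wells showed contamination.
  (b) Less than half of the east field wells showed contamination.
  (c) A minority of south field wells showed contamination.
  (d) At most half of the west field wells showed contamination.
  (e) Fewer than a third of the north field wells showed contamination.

(a) central field: |A| = 5, |A ∩ B| = 5; needs |A ∩ B| > 4 — true.
(b) east field: |A| = 6, |A ∩ B| = 3; needs |A ∩ B| < |A ∖ B| — false.
(c) south field: |A| = 6, |A ∩ B| = 2; needs |A ∩ B| < |A ∖ B| — true.
(d) west field: |A| = 5, |A ∩ B| = 3; needs |A ∩ B| ≤ |A ∖ B| — false.
(e) north field: |A| = 8, |A ∩ B| = 2; needs |A ∩ B| / |A| < 1/3 — true.

3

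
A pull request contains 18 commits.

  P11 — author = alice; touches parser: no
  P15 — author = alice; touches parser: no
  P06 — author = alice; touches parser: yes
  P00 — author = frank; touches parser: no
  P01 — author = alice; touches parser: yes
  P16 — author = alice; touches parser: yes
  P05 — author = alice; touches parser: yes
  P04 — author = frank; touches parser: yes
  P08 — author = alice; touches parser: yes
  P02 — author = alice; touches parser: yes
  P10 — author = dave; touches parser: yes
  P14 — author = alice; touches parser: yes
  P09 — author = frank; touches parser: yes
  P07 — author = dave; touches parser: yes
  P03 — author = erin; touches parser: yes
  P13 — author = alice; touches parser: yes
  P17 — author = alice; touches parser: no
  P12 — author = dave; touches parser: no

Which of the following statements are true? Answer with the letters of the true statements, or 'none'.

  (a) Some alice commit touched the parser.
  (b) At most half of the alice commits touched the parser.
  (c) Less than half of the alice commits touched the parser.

(a)

|A| = 11, |A ∩ B| = 8, |A ∖ B| = 3.
(a) A ∩ B ≠ ∅ (|A ∩ B| ≥ 1): holds.
(b) |A ∩ B| ≤ |A ∖ B|: fails.
(c) |A ∩ B| < |A ∖ B|: fails.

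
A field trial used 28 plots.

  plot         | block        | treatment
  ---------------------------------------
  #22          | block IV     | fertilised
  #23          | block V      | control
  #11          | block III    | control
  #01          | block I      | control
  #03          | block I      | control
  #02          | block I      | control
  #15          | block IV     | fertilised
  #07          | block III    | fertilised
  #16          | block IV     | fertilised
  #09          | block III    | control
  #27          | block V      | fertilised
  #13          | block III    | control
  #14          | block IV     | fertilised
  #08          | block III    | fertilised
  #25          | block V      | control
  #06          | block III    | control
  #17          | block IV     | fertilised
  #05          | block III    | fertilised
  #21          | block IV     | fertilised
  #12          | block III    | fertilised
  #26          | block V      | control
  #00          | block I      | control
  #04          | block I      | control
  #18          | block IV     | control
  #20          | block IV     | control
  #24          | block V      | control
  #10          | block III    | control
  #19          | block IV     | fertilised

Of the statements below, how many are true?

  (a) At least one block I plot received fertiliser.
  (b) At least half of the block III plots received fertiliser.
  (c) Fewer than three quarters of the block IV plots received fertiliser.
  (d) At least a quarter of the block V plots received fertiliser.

0

(a) block I: |A| = 5, |A ∩ B| = 0; needs A ∩ B ≠ ∅ (|A ∩ B| ≥ 1) — false.
(b) block III: |A| = 9, |A ∩ B| = 4; needs |A ∩ B| ≥ |A ∖ B| — false.
(c) block IV: |A| = 9, |A ∩ B| = 7; needs |A ∩ B| / |A| < 3/4 — false.
(d) block V: |A| = 5, |A ∩ B| = 1; needs |A ∩ B| / |A| ≥ 1/4 — false.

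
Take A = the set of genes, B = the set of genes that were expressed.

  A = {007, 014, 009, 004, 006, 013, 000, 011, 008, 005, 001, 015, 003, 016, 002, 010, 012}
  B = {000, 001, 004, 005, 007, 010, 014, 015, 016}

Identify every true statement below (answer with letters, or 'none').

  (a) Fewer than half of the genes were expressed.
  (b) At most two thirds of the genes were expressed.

|A| = 17, |A ∩ B| = 9, |A ∖ B| = 8.
(a) |A ∩ B| < |A ∖ B|: fails.
(b) |A ∩ B| / |A| ≤ 2/3: holds.

(b)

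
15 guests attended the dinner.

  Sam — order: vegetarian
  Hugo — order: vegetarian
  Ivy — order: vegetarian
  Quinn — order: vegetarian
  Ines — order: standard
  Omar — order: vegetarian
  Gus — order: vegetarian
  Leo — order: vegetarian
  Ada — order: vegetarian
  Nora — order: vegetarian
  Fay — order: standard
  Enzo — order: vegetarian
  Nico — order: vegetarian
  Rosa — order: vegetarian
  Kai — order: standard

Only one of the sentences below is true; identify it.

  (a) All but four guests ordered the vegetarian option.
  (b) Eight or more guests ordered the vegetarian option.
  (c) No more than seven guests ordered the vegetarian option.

(b)

|A| = 15, |A ∩ B| = 12, |A ∖ B| = 3.
(a) requires |A ∖ B| = 4: false.
(b) requires |A ∩ B| ≥ 8: true.
(c) requires |A ∩ B| ≤ 7: false.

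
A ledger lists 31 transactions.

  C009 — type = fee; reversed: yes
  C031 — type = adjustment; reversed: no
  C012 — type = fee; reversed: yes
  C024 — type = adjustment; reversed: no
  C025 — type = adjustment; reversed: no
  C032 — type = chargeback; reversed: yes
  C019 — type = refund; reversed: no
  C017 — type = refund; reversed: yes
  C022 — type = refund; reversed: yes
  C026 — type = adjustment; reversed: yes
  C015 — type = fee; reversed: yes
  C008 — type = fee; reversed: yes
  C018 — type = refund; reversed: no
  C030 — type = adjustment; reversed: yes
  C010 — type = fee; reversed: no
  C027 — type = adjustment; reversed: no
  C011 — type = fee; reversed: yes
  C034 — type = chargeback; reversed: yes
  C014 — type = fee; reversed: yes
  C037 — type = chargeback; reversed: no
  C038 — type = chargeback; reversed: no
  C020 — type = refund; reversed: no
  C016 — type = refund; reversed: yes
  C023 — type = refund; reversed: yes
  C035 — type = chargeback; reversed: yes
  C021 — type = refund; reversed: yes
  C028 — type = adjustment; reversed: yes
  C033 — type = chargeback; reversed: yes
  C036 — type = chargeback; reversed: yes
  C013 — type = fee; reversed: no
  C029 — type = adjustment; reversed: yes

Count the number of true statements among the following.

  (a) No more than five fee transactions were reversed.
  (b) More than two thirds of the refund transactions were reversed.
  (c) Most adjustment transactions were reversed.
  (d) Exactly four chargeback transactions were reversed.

(a) fee: |A| = 8, |A ∩ B| = 6; needs |A ∩ B| ≤ 5 — false.
(b) refund: |A| = 8, |A ∩ B| = 5; needs |A ∩ B| / |A| > 2/3 — false.
(c) adjustment: |A| = 8, |A ∩ B| = 4; needs |A ∩ B| > |A ∖ B| — false.
(d) chargeback: |A| = 7, |A ∩ B| = 5; needs |A ∩ B| = 4 — false.

0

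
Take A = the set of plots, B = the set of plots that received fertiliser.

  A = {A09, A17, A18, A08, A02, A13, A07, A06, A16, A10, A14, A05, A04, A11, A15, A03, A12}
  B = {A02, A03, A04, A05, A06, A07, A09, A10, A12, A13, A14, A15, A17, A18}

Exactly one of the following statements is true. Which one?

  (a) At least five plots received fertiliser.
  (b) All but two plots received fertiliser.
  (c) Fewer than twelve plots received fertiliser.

|A| = 17, |A ∩ B| = 14, |A ∖ B| = 3.
(a) requires |A ∩ B| ≥ 5: true.
(b) requires |A ∖ B| = 2: false.
(c) requires |A ∩ B| < 12: false.

(a)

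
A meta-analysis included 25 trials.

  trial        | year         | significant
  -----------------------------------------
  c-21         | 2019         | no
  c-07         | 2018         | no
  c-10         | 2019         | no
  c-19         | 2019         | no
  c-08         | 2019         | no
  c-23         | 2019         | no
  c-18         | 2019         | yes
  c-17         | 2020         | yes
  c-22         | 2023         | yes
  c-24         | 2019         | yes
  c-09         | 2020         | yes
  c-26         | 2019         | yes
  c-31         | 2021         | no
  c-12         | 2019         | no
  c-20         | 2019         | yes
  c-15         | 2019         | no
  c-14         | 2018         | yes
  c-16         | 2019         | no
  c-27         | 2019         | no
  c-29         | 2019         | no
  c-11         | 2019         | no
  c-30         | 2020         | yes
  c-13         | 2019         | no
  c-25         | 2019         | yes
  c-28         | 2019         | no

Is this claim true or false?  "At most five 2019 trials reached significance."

True

The determiner here denotes the relation: |A ∩ B| ≤ 5.
|A| = 18, |A ∩ B| = 5, |A ∖ B| = 13.
|A ∩ B| = 5, so the statement is true.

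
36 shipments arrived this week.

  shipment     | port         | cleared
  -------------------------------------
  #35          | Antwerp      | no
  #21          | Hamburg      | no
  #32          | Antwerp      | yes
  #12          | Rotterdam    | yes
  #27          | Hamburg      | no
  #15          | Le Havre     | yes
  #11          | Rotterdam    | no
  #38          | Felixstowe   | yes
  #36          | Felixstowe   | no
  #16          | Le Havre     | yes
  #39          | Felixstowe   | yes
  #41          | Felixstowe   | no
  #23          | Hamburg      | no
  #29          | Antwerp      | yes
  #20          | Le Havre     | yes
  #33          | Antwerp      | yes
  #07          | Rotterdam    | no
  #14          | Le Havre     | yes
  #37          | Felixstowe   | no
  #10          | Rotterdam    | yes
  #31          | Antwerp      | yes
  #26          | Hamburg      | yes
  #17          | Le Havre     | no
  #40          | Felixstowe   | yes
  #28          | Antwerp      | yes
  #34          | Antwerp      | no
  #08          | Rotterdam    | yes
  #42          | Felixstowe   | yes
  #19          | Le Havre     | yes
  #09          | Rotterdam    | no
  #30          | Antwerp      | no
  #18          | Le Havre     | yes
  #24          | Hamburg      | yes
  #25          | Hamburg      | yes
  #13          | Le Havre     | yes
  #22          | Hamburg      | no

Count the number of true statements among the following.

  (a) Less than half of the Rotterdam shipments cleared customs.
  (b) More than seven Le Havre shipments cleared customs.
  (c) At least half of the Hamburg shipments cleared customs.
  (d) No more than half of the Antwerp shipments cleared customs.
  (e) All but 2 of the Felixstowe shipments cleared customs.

(a) Rotterdam: |A| = 6, |A ∩ B| = 3; needs |A ∩ B| < |A ∖ B| — false.
(b) Le Havre: |A| = 8, |A ∩ B| = 7; needs |A ∩ B| > 7 — false.
(c) Hamburg: |A| = 7, |A ∩ B| = 3; needs |A ∩ B| ≥ |A ∖ B| — false.
(d) Antwerp: |A| = 8, |A ∩ B| = 5; needs |A ∩ B| ≤ |A ∖ B| — false.
(e) Felixstowe: |A| = 7, |A ∩ B| = 4; needs |A ∖ B| = 2 — false.

0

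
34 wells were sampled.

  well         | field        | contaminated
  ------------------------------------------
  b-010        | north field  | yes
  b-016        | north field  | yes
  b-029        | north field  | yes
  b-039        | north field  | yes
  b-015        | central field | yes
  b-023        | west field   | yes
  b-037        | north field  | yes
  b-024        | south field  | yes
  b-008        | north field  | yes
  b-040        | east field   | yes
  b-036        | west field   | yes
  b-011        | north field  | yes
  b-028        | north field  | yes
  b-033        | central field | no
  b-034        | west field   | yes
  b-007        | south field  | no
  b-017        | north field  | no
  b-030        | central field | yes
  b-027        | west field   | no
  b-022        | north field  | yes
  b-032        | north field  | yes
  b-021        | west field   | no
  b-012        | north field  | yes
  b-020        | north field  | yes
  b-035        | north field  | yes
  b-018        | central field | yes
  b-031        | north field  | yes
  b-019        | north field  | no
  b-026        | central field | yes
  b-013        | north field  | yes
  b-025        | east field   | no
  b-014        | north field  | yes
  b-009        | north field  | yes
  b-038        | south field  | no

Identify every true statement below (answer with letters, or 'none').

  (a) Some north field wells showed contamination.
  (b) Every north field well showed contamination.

|A| = 19, |A ∩ B| = 17, |A ∖ B| = 2.
(a) A ∩ B ≠ ∅ (|A ∩ B| ≥ 1): holds.
(b) A ⊆ B, i.e. every element of A is in B (|A ∖ B| = 0): fails.

(a)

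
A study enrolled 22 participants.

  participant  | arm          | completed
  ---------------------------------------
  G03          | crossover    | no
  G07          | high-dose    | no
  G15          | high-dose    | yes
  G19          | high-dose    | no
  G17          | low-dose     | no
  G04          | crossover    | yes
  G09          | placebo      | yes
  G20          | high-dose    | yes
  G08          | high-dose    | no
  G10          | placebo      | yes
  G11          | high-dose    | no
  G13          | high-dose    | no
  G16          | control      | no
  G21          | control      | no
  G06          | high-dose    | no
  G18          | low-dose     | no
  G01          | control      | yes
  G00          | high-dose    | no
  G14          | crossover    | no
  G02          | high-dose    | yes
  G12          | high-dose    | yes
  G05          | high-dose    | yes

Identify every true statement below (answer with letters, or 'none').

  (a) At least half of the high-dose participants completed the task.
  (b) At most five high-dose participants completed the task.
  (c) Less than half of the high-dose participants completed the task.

|A| = 12, |A ∩ B| = 5, |A ∖ B| = 7.
(a) |A ∩ B| ≥ |A ∖ B|: fails.
(b) |A ∩ B| ≤ 5: holds.
(c) |A ∩ B| < |A ∖ B|: holds.

(b), (c)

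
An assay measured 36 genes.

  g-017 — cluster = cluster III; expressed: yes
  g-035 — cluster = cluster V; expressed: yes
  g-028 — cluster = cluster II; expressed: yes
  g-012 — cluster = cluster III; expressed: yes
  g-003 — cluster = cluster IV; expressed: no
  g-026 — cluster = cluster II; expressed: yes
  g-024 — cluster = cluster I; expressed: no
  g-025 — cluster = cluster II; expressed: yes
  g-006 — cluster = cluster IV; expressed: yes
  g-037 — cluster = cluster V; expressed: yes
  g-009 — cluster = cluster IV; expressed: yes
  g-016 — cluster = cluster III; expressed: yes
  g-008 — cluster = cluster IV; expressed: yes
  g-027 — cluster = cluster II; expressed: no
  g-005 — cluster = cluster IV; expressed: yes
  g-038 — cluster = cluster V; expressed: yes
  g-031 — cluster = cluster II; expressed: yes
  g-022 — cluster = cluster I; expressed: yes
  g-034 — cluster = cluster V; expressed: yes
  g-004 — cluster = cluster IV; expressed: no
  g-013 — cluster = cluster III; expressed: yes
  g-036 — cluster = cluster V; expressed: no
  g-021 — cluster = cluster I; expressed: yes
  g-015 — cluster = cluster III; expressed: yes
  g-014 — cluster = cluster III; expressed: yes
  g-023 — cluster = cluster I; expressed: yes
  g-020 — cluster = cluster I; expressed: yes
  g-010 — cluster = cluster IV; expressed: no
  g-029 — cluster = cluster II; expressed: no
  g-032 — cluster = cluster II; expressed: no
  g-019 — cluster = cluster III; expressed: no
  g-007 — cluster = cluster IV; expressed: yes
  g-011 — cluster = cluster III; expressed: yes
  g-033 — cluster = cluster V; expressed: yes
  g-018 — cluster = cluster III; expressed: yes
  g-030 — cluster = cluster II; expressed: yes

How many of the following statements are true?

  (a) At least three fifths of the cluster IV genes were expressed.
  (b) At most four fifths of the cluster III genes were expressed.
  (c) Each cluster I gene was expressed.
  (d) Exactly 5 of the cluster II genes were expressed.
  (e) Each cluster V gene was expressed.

(a) cluster IV: |A| = 8, |A ∩ B| = 5; needs |A ∩ B| / |A| ≥ 3/5 — true.
(b) cluster III: |A| = 9, |A ∩ B| = 8; needs |A ∩ B| / |A| ≤ 4/5 — false.
(c) cluster I: |A| = 5, |A ∩ B| = 4; needs A ⊆ B, i.e. every element of A is in B (|A ∖ B| = 0) — false.
(d) cluster II: |A| = 8, |A ∩ B| = 5; needs |A ∩ B| = 5 — true.
(e) cluster V: |A| = 6, |A ∩ B| = 5; needs A ⊆ B, i.e. every element of A is in B (|A ∖ B| = 0) — false.

2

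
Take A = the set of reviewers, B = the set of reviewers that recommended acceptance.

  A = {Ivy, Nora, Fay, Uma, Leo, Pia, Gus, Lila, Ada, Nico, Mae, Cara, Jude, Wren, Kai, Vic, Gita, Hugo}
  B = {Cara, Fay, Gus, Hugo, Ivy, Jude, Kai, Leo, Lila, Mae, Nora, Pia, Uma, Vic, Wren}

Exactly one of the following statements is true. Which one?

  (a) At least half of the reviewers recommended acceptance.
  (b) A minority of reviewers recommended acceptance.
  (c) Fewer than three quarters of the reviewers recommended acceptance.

|A| = 18, |A ∩ B| = 15, |A ∖ B| = 3.
(a) requires |A ∩ B| ≥ |A ∖ B|: true.
(b) requires |A ∩ B| < |A ∖ B|: false.
(c) requires |A ∩ B| / |A| < 3/4: false.

(a)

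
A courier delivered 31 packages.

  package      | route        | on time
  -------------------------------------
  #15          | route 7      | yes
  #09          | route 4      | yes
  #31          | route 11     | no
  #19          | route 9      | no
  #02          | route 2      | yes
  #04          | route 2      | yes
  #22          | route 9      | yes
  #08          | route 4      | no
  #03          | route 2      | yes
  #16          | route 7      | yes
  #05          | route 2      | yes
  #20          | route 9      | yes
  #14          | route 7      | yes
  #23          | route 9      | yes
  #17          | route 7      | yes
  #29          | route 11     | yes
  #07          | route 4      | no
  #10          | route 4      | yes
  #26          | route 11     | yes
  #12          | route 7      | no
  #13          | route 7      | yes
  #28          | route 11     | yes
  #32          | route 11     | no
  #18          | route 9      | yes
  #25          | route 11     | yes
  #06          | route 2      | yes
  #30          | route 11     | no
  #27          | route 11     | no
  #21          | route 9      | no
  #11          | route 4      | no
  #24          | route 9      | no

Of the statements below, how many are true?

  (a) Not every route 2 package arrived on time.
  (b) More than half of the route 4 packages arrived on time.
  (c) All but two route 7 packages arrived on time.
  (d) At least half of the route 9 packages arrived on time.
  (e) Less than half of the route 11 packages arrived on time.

1

(a) route 2: |A| = 5, |A ∩ B| = 5; needs A ⊄ B (|A ∖ B| ≥ 1) — false.
(b) route 4: |A| = 5, |A ∩ B| = 2; needs |A ∩ B| > |A ∖ B| — false.
(c) route 7: |A| = 6, |A ∩ B| = 5; needs |A ∖ B| = 2 — false.
(d) route 9: |A| = 7, |A ∩ B| = 4; needs |A ∩ B| ≥ |A ∖ B| — true.
(e) route 11: |A| = 8, |A ∩ B| = 4; needs |A ∩ B| < |A ∖ B| — false.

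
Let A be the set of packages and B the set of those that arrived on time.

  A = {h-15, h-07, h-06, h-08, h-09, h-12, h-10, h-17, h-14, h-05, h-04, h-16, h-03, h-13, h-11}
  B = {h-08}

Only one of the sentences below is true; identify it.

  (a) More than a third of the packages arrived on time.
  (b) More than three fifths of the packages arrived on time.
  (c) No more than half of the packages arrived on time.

|A| = 15, |A ∩ B| = 1, |A ∖ B| = 14.
(a) requires |A ∩ B| / |A| > 1/3: false.
(b) requires |A ∩ B| / |A| > 3/5: false.
(c) requires |A ∩ B| ≤ |A ∖ B|: true.

(c)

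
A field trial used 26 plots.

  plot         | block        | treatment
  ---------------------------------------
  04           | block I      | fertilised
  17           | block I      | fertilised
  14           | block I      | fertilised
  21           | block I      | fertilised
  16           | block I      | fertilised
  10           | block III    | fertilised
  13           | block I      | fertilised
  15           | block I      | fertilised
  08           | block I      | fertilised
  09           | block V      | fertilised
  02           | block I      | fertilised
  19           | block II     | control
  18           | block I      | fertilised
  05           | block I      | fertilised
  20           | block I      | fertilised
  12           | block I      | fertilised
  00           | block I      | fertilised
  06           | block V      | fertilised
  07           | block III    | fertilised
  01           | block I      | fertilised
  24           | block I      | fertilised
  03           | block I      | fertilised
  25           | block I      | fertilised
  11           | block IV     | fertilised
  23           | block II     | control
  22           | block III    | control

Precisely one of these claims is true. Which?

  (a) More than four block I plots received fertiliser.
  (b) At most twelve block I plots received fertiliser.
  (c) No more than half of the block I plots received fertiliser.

(a)

|A| = 18, |A ∩ B| = 18, |A ∖ B| = 0.
(a) requires |A ∩ B| > 4: true.
(b) requires |A ∩ B| ≤ 12: false.
(c) requires |A ∩ B| ≤ |A ∖ B|: false.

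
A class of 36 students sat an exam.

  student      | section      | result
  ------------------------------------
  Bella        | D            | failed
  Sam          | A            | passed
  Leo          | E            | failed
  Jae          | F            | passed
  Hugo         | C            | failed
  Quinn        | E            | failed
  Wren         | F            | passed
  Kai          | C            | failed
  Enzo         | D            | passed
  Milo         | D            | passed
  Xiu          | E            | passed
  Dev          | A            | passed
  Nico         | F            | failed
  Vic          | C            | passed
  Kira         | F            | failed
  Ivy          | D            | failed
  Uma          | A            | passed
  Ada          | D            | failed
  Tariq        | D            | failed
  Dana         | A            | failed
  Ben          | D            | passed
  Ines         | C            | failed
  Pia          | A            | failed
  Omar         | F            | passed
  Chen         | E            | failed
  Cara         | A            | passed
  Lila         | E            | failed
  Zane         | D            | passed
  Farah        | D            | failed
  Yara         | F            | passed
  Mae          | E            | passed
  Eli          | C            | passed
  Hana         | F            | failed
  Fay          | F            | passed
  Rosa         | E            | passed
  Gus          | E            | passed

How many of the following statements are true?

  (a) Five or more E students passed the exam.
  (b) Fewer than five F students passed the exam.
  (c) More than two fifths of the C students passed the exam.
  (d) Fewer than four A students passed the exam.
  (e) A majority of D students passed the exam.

0

(a) E: |A| = 8, |A ∩ B| = 4; needs |A ∩ B| ≥ 5 — false.
(b) F: |A| = 8, |A ∩ B| = 5; needs |A ∩ B| < 5 — false.
(c) C: |A| = 5, |A ∩ B| = 2; needs |A ∩ B| / |A| > 2/5 — false.
(d) A: |A| = 6, |A ∩ B| = 4; needs |A ∩ B| < 4 — false.
(e) D: |A| = 9, |A ∩ B| = 4; needs |A ∩ B| > |A ∖ B| — false.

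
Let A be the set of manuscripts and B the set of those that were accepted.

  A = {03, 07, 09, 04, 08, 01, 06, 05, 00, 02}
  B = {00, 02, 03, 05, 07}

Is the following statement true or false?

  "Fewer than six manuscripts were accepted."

Truth condition: |A ∩ B| < 6.
A (the restrictor) = {03, 07, 09, 04, 08, 01, 06, 05, 00, 02}, |A| = 10.
A ∩ B = {03, 07, 05, 00, 02}, so |A ∩ B| = 5.
|A ∩ B| = 5, so the statement is true.

True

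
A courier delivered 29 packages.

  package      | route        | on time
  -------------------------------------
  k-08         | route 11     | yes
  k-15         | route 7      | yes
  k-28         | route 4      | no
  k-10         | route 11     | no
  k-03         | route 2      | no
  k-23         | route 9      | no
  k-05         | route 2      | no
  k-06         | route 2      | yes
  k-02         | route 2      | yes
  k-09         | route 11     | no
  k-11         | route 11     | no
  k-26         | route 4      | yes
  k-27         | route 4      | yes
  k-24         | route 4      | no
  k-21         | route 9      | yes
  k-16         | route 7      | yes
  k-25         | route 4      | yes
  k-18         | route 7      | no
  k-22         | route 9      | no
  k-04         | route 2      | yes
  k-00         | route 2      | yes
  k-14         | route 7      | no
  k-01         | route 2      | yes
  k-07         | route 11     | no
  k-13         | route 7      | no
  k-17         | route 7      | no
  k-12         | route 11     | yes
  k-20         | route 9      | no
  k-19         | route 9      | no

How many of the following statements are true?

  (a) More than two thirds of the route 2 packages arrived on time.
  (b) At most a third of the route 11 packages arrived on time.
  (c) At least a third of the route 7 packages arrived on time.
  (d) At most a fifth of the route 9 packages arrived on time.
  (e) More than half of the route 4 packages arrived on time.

(a) route 2: |A| = 7, |A ∩ B| = 5; needs |A ∩ B| / |A| > 2/3 — true.
(b) route 11: |A| = 6, |A ∩ B| = 2; needs |A ∩ B| / |A| ≤ 1/3 — true.
(c) route 7: |A| = 6, |A ∩ B| = 2; needs |A ∩ B| / |A| ≥ 1/3 — true.
(d) route 9: |A| = 5, |A ∩ B| = 1; needs |A ∩ B| / |A| ≤ 1/5 — true.
(e) route 4: |A| = 5, |A ∩ B| = 3; needs |A ∩ B| > |A ∖ B| — true.

5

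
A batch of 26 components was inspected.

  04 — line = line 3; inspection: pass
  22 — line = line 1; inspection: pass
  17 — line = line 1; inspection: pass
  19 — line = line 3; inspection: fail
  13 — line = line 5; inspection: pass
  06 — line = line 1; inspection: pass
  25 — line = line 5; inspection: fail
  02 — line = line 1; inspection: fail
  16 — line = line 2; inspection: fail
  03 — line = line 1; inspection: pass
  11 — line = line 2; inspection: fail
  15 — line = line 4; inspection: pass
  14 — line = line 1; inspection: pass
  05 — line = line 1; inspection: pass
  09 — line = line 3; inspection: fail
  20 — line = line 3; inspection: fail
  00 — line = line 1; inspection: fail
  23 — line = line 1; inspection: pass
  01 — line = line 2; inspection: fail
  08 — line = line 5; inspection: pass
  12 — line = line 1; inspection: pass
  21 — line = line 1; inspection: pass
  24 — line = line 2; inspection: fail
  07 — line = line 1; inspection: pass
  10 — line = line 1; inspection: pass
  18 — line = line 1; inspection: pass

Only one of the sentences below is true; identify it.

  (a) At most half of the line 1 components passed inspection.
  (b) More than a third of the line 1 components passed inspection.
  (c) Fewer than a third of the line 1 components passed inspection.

(b)

|A| = 14, |A ∩ B| = 12, |A ∖ B| = 2.
(a) requires |A ∩ B| ≤ |A ∖ B|: false.
(b) requires |A ∩ B| / |A| > 1/3: true.
(c) requires |A ∩ B| / |A| < 1/3: false.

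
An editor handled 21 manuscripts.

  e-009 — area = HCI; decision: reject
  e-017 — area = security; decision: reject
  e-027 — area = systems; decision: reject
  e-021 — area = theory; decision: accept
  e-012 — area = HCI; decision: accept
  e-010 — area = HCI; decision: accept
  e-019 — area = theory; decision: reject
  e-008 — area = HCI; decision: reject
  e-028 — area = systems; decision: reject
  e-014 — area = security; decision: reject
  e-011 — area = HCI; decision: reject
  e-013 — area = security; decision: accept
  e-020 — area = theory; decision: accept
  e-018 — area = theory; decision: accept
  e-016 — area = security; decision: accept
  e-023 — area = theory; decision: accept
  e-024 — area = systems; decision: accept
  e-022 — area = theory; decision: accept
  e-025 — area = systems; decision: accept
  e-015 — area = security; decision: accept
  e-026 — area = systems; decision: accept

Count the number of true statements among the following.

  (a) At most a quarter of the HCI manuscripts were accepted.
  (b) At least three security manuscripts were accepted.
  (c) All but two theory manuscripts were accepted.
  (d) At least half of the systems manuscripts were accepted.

2

(a) HCI: |A| = 5, |A ∩ B| = 2; needs |A ∩ B| / |A| ≤ 1/4 — false.
(b) security: |A| = 5, |A ∩ B| = 3; needs |A ∩ B| ≥ 3 — true.
(c) theory: |A| = 6, |A ∩ B| = 5; needs |A ∖ B| = 2 — false.
(d) systems: |A| = 5, |A ∩ B| = 3; needs |A ∩ B| ≥ |A ∖ B| — true.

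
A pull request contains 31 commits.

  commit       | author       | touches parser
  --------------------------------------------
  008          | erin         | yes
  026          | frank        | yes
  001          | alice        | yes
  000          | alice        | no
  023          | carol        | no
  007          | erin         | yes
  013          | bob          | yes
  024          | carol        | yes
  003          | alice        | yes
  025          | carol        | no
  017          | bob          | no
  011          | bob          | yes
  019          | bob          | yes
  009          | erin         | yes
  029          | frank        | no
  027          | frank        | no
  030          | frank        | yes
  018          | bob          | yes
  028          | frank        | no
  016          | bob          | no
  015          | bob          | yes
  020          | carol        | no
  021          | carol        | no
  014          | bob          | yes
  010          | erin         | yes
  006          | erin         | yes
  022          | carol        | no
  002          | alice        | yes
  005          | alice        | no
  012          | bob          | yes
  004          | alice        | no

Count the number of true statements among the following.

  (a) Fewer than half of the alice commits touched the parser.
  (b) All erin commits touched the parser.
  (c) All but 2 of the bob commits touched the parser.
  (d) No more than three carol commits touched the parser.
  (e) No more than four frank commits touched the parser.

(a) alice: |A| = 6, |A ∩ B| = 3; needs |A ∩ B| < |A ∖ B| — false.
(b) erin: |A| = 5, |A ∩ B| = 5; needs A ⊆ B, i.e. every element of A is in B (|A ∖ B| = 0) — true.
(c) bob: |A| = 9, |A ∩ B| = 7; needs |A ∖ B| = 2 — true.
(d) carol: |A| = 6, |A ∩ B| = 1; needs |A ∩ B| ≤ 3 — true.
(e) frank: |A| = 5, |A ∩ B| = 2; needs |A ∩ B| ≤ 4 — true.

4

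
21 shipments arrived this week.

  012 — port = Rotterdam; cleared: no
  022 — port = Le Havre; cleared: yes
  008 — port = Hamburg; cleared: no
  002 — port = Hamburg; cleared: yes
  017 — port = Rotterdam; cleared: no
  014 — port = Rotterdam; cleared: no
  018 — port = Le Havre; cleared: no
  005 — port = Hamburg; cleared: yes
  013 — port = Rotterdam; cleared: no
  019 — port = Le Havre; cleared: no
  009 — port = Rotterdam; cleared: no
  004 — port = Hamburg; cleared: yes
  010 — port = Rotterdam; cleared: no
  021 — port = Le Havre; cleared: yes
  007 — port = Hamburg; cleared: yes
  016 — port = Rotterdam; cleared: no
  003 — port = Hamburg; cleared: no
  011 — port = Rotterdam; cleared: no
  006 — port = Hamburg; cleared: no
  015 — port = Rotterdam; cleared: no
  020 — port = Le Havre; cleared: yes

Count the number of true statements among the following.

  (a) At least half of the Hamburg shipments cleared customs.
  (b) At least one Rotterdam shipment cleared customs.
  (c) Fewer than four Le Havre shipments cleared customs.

2

(a) Hamburg: |A| = 7, |A ∩ B| = 4; needs |A ∩ B| ≥ |A ∖ B| — true.
(b) Rotterdam: |A| = 9, |A ∩ B| = 0; needs A ∩ B ≠ ∅ (|A ∩ B| ≥ 1) — false.
(c) Le Havre: |A| = 5, |A ∩ B| = 3; needs |A ∩ B| < 4 — true.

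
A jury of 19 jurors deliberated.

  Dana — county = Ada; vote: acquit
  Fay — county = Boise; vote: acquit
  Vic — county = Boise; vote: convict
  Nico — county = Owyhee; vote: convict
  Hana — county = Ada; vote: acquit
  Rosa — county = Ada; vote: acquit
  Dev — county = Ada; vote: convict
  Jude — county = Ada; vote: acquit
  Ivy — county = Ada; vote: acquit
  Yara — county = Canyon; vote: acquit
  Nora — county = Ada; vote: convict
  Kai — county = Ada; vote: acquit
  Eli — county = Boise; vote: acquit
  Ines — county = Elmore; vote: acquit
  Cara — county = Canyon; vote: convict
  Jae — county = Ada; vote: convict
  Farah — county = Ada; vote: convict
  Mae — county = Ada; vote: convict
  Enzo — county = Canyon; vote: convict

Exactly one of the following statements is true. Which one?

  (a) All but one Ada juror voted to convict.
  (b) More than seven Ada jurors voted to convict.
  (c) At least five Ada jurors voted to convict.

(c)

|A| = 11, |A ∩ B| = 5, |A ∖ B| = 6.
(a) requires |A ∖ B| = 1: false.
(b) requires |A ∩ B| > 7: false.
(c) requires |A ∩ B| ≥ 5: true.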